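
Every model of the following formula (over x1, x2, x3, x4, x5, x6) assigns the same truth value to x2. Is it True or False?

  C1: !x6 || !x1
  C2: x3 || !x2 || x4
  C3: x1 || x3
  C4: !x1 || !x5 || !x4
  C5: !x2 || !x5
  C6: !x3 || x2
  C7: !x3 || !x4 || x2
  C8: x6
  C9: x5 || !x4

True

Suppose x2 = false.
Unit clause (!x3) forces x3 = false.
Unit clause (x1) forces x1 = true.
Unit clause (!x6) forces x6 = false.
That conflicts with the unit clause (x6).
So every satisfying assignment has x2 = True.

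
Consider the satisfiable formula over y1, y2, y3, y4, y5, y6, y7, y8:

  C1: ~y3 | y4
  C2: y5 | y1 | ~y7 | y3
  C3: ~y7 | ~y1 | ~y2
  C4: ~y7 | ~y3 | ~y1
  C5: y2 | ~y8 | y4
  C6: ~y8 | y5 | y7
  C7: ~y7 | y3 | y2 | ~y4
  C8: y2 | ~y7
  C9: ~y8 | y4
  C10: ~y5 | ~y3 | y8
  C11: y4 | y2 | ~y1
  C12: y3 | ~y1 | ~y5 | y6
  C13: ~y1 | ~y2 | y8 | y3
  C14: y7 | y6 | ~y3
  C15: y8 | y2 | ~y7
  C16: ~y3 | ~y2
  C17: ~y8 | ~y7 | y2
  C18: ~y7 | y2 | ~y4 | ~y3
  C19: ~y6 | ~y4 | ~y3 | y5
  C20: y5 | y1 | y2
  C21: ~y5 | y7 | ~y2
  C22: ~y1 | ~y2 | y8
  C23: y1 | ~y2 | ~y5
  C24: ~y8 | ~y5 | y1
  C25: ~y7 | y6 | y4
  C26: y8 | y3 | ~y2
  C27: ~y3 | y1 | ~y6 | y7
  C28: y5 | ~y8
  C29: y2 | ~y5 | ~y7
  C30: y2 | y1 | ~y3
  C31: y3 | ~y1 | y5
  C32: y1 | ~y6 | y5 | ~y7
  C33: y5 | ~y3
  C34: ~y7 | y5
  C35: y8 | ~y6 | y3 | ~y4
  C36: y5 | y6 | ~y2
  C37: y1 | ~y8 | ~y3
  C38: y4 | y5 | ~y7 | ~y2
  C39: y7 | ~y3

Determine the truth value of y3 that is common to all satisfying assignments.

False

Suppose y3 = 1.
Unit clause (y4) forces y4 = 1.
Unit clause (~y2) forces y2 = 0.
Unit clause (~y7) forces y7 = 0.
Now (y7) is unsatisfied and unit — conflict.
So every satisfying assignment has y3 = False.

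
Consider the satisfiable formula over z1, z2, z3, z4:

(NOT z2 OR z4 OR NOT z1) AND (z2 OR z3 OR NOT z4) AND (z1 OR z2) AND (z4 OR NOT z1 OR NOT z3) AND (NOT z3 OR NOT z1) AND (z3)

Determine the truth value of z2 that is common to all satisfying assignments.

Suppose z2 = false.
(z1) alone gives z1 = true.
(NOT z3) alone gives z3 = false.
But (z3) is also a unit clause — contradiction.
So every satisfying assignment has z2 = True.

True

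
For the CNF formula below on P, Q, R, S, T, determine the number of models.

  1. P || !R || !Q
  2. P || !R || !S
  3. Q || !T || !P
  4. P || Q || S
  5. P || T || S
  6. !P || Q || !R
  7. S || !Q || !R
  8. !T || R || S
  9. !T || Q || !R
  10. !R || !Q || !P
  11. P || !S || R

5

There are 2^5 = 32 truth assignments over (P, Q, R, S, T).
Split on S. With S = true, the clauses containing S are satisfied and !S drops from the rest; 3 of the 2^4 = 16 assignments to the other variables satisfy what remains.
With S = false, by the same count on the reduced clause set, 2 assignments work.
(One model: P=T, Q=F, R=F, S=F, T=F.)
Total: 3 + 2 = 5.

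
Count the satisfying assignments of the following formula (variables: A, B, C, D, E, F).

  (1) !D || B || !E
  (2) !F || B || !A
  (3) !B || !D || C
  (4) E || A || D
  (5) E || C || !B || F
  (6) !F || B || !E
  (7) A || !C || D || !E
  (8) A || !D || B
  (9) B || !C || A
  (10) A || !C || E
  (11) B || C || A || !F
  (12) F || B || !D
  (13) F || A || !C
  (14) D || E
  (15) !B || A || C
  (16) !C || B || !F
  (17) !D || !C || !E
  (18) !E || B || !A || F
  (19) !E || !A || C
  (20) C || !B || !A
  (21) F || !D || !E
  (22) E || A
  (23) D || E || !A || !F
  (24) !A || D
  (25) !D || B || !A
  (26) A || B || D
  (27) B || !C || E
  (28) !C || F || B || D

There are 2^6 = 64 truth assignments over (A, B, C, D, E, F).
Split on D. With D = true, the clauses containing D are satisfied and !D drops from the rest; 2 of the 2^5 = 32 assignments to the other variables satisfy what remains.
With D = false, by the same count on the reduced clause set, 0 assignments work.
(One model: A=T, B=T, C=T, D=T, E=F, F=F.)
Total: 2 + 0 = 2.

2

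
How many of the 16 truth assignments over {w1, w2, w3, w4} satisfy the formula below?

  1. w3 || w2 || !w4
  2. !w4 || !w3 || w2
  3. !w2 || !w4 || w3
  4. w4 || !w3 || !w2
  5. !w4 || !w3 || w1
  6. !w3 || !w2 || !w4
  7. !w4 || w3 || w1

6

There are 2^4 = 16 truth assignments over (w1, w2, w3, w4).
Check each against the 7 clauses (columns in the order w1, w2, w3, w4):
  F F F F  ✓ satisfies all
  F F F T  ✗ fails (w3 || w2 || !w4)
  F F T F  ✓ satisfies all
  F F T T  ✗ fails (!w4 || !w3 || w2)
  F T F F  ✓ satisfies all
  F T F T  ✗ fails (!w2 || !w4 || w3)
  F T T F  ✗ fails (w4 || !w3 || !w2)
  F T T T  ✗ fails (!w4 || !w3 || w1)
  T F F F  ✓ satisfies all
  T F F T  ✗ fails (w3 || w2 || !w4)
  T F T F  ✓ satisfies all
  T F T T  ✗ fails (!w4 || !w3 || w2)
  T T F F  ✓ satisfies all
  T T F T  ✗ fails (!w2 || !w4 || w3)
  T T T F  ✗ fails (w4 || !w3 || !w2)
  T T T T  ✗ fails (!w3 || !w2 || !w4)
6 of the 16 rows are models.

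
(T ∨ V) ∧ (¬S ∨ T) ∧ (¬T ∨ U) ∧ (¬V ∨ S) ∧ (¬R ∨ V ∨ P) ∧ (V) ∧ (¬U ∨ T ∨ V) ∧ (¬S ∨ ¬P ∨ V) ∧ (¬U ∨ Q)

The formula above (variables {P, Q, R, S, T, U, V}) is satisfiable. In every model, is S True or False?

True

Suppose S = False.
The clause (¬V) is unit, so V = False.
But (V) is also a unit clause — contradiction.
So every satisfying assignment has S = True.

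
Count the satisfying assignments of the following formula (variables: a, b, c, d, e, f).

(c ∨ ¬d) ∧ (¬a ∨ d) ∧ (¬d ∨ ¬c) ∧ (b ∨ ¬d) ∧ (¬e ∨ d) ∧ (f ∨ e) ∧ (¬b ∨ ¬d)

4

There are 2^6 = 64 truth assignments over (a, b, c, d, e, f).
Split on e. With e = True, the clauses containing e are satisfied and ¬e drops from the rest; 0 of the 2^5 = 32 assignments to the other variables satisfy what remains.
With e = False, by the same count on the reduced clause set, 4 assignments work.
(One model: a=F, b=F, c=F, d=F, e=F, f=T.)
Total: 0 + 4 = 4.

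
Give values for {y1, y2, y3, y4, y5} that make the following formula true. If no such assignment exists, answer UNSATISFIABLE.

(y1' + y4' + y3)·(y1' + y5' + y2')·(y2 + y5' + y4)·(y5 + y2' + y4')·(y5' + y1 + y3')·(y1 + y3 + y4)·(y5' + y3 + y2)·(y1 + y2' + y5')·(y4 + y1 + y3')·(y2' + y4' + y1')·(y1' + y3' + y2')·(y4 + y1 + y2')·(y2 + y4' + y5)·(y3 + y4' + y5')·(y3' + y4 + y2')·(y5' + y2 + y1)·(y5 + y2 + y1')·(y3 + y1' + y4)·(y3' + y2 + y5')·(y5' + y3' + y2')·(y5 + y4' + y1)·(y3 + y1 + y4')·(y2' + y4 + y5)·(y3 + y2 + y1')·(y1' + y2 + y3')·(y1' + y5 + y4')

UNSATISFIABLE

Suppose y1 = 0.
Suppose y5 = 0.
Unit clause (y4') forces y4 = 0.
Unit clause (y3) forces y3 = 1.
That conflicts with the unit clause (y3').
So y5 must be the other value — set y5 = 1.
Unit clause (y3') forces y3 = 0.
Unit clause (y4) forces y4 = 1.
That conflicts with the unit clause (y4').
Neither y5 = 1 nor y5 = 0 works.
So y1 must be the other value — set y1 = 1.
Suppose y4 = 0.
Unit clause (y3) forces y3 = 1.
Unit clause (y2') forces y2 = 0.
That conflicts with the unit clause (y2).
So y4 must be the other value — set y4 = 1.
Unit clause (y3) forces y3 = 1.
Unit clause (y2') forces y2 = 0.
That conflicts with the unit clause (y2).
Neither y4 = 1 nor y4 = 0 works.
Neither y1 = 1 nor y1 = 0 works.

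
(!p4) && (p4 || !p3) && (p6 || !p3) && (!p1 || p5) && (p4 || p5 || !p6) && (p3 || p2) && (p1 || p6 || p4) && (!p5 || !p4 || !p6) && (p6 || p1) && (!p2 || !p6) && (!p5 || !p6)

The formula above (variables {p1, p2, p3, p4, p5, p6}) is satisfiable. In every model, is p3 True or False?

Suppose p3 = true.
From the singleton clause (!p4), p4 = false.
That conflicts with the unit clause (p4).
So every satisfying assignment has p3 = False.

False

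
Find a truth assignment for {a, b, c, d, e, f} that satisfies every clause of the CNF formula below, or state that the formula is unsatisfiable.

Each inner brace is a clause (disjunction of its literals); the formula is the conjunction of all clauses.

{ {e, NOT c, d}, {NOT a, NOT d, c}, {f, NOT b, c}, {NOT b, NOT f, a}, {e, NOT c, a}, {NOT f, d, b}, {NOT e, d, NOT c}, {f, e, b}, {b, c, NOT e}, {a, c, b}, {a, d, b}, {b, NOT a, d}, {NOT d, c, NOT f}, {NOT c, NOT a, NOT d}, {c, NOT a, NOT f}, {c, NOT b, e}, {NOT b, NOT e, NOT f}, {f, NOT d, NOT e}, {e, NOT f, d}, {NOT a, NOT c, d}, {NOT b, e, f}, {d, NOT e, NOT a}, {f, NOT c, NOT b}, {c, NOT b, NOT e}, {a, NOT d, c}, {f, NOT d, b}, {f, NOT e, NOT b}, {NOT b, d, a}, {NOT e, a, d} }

Case e = true:
Case d = true:
From the singleton clause (f), f = true.
From the singleton clause (c), c = true.
From the singleton clause (NOT a), a = false.
From the singleton clause (NOT b), b = false.
Every clause now holds.

a=false, b=false, c=true, d=true, e=true, f=true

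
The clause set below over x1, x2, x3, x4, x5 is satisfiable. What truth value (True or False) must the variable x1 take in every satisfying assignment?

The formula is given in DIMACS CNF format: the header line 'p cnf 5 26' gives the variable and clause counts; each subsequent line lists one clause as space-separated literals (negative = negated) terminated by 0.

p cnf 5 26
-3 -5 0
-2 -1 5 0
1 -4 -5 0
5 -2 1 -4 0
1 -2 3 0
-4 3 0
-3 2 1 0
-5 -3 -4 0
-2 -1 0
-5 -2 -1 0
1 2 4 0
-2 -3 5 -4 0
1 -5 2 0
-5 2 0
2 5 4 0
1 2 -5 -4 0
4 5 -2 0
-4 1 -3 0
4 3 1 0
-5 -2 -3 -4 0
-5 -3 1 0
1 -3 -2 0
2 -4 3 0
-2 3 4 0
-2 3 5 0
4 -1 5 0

True

Suppose x1 = False.
Try x3 = False.
Unit clause (¬x2) forces x2 = False.
Unit clause (¬x4) forces x4 = False.
But (x4) is also a unit clause — contradiction.
Undo x3 and try x3 = True.
Unit clause (¬x5) forces x5 = False.
Unit clause (x2) forces x2 = True.
But (¬x2) is also a unit clause — contradiction.
Neither x3 = True nor x3 = False works.
So every satisfying assignment has x1 = True.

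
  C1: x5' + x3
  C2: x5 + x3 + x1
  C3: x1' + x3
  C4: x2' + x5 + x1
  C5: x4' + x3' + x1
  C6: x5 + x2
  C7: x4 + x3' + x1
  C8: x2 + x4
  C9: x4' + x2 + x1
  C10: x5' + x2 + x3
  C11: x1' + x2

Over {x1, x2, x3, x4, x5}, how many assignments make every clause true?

There are 2^5 = 32 truth assignments over (x1, x2, x3, x4, x5).
Split on x5. With x5 = 1, the clauses containing x5 are satisfied and x5' drops from the rest; 2 of the 2^4 = 16 assignments to the other variables satisfy what remains.
With x5 = 0, by the same count on the reduced clause set, 2 assignments work.
Total: 2 + 2 = 4.

4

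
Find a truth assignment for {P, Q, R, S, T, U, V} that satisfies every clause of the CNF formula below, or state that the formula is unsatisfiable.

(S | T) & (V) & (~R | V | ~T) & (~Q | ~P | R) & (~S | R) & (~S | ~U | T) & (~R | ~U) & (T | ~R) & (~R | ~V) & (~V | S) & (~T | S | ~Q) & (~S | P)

Unit clause (V) forces V = 1.
Unit clause (~R) forces R = 0.
Unit clause (~S) forces S = 0.
That conflicts with the unit clause (S).

UNSATISFIABLE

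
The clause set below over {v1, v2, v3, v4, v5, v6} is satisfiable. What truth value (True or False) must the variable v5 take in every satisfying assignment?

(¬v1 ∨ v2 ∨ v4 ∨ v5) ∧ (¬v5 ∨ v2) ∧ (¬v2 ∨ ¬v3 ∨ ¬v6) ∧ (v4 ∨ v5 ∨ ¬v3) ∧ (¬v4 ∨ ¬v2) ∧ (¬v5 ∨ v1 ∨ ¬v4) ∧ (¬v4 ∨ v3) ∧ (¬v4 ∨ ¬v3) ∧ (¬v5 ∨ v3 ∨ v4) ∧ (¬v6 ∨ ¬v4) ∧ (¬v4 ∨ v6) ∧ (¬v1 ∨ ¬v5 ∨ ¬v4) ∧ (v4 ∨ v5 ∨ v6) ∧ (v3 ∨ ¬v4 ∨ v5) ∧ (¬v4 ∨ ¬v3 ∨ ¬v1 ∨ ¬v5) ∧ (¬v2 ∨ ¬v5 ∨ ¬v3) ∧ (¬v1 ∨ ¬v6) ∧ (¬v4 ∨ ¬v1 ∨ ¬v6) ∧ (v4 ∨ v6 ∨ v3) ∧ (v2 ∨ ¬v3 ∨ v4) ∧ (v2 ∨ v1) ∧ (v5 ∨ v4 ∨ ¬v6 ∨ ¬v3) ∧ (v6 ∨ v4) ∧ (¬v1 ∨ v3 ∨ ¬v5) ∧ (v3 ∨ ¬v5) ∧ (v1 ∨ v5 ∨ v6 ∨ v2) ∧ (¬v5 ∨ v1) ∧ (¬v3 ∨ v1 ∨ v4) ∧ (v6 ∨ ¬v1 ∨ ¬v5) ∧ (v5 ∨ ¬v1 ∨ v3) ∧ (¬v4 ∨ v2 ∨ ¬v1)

Suppose v5 = True.
Unit clause (v2) forces v2 = True.
Unit clause (¬v4) forces v4 = False.
Unit clause (v3) forces v3 = True.
Now (¬v3) is unsatisfied and unit — conflict.
So every satisfying assignment has v5 = False.

False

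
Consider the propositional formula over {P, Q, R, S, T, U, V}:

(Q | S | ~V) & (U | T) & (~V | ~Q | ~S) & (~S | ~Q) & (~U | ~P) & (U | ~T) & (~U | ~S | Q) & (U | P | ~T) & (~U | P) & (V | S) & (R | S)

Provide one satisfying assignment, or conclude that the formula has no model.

Case U = 1:
(~P) alone gives P = 0.
Now (P) is unsatisfied and unit — conflict.
That branch fails; take U = 0 instead.
(T) alone gives T = 1.
Now (~T) is unsatisfied and unit — conflict.
Both values of U lead to a conflict.

UNSATISFIABLE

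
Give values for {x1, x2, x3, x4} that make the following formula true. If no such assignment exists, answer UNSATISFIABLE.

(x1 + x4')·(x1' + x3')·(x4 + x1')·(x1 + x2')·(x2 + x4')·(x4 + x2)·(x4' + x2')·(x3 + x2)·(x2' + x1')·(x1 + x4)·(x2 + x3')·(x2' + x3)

UNSATISFIABLE

Suppose x1 = 1.
The clause (x3') is unit, so x3 = 0.
The clause (x4) is unit, so x4 = 1.
The clause (x2) is unit, so x2 = 1.
Now (x2') is unsatisfied and unit — conflict.
Undo x1 and try x1 = 0.
The clause (x4') is unit, so x4 = 0.
Now (x4) is unsatisfied and unit — conflict.
Both values of x1 lead to a conflict.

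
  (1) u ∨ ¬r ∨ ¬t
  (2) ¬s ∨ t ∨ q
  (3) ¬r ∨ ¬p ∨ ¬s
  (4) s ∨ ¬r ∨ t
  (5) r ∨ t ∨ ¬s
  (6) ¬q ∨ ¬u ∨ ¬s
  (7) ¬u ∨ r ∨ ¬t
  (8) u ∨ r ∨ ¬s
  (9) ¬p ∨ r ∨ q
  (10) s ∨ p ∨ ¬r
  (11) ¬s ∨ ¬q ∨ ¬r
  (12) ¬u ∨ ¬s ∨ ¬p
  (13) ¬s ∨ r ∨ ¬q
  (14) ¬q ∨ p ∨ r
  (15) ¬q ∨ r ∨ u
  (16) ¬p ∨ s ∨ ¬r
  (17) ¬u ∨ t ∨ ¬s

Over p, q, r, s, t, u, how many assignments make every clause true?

5

There are 2^6 = 64 truth assignments over (p, q, r, s, t, u).
Split on r. With r = True, the clauses containing r are satisfied and ¬r drops from the rest; 1 of the 2^5 = 32 assignments to the other variables satisfy what remains.
With r = False, by the same count on the reduced clause set, 4 assignments work.
Total: 1 + 4 = 5.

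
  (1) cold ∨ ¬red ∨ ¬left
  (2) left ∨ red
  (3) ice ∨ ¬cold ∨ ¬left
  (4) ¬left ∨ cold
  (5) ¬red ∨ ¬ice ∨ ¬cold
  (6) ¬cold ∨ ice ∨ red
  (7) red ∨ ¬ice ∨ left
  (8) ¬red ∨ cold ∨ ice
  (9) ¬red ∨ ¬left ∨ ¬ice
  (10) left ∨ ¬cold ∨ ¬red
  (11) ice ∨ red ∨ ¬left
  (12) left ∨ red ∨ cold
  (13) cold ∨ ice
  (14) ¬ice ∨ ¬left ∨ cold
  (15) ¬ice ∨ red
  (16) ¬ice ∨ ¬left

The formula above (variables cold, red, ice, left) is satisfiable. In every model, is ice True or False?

True

Suppose ice = False.
The clause (cold) is unit, so cold = True.
The clause (¬left) is unit, so left = False.
The clause (red) is unit, so red = True.
Now (¬red) is unsatisfied and unit — conflict.
So every satisfying assignment has ice = True.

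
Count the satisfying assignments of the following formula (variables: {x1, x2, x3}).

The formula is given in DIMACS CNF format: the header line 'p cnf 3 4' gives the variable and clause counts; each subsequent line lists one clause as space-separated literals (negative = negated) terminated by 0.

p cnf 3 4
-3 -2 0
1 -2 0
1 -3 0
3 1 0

There are 2^3 = 8 truth assignments over (x1, x2, x3).
Check each against the 4 clauses (columns in the order x1, x2, x3):
  F F F  ✗ fails (x3 ∨ x1)
  F F T  ✗ fails (x1 ∨ ¬x3)
  F T F  ✗ fails (x1 ∨ ¬x2)
  F T T  ✗ fails (¬x3 ∨ ¬x2)
  T F F  ✓ satisfies all
  T F T  ✓ satisfies all
  T T F  ✓ satisfies all
  T T T  ✗ fails (¬x3 ∨ ¬x2)
3 of the 8 rows are models.

3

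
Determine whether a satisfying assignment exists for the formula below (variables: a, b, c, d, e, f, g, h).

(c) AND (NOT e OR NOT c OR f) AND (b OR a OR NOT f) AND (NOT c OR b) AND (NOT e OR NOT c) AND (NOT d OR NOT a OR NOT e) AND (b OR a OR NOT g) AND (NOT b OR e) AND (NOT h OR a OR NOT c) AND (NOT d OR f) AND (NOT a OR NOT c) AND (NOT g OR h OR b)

Unit clause (c) forces c = true.
Unit clause (b) forces b = true.
Unit clause (NOT e) forces e = false.
But (e) is also a unit clause — contradiction.
No assignment satisfies every clause.

Unsatisfiable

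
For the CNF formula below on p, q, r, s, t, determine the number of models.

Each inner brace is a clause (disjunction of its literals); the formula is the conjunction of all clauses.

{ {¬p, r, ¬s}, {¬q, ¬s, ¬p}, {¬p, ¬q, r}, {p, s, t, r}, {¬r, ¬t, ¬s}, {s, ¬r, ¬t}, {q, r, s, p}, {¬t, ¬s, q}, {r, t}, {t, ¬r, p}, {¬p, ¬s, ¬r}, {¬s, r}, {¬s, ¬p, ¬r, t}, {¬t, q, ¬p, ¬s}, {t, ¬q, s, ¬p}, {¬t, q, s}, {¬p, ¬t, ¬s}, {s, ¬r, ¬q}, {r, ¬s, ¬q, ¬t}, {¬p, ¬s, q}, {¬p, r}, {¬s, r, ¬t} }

2

There are 2^5 = 32 truth assignments over (p, q, r, s, t).
Split on s. With s = True, the clauses containing s are satisfied and ¬s drops from the rest; 0 of the 2^4 = 16 assignments to the other variables satisfy what remains.
With s = False, by the same count on the reduced clause set, 2 assignments work.
(One model: p=F, q=T, r=F, s=F, t=T.)
Total: 0 + 2 = 2.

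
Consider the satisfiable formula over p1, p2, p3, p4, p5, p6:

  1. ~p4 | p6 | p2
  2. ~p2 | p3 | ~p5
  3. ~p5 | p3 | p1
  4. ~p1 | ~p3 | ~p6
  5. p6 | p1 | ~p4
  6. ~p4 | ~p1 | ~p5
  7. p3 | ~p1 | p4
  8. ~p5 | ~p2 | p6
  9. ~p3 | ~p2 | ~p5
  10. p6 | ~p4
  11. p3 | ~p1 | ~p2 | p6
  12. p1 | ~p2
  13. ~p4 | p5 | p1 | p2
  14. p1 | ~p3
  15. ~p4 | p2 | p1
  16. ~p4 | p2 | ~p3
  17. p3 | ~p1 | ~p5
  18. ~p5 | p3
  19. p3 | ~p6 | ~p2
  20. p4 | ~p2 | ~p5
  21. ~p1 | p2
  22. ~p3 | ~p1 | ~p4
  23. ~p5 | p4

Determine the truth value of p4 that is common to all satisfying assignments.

False

Suppose p4 = 1.
(p6) alone gives p6 = 1.
Branch on p1: set p1 = 0.
(~p2) alone gives p2 = 0.
But (p2) is also a unit clause — contradiction.
Backtrack on p1: now try p1 = 1.
(~p3) alone gives p3 = 0.
(~p5) alone gives p5 = 0.
(~p2) alone gives p2 = 0.
But (p2) is also a unit clause — contradiction.
Either choice for p1 ends in contradiction.
So every satisfying assignment has p4 = False.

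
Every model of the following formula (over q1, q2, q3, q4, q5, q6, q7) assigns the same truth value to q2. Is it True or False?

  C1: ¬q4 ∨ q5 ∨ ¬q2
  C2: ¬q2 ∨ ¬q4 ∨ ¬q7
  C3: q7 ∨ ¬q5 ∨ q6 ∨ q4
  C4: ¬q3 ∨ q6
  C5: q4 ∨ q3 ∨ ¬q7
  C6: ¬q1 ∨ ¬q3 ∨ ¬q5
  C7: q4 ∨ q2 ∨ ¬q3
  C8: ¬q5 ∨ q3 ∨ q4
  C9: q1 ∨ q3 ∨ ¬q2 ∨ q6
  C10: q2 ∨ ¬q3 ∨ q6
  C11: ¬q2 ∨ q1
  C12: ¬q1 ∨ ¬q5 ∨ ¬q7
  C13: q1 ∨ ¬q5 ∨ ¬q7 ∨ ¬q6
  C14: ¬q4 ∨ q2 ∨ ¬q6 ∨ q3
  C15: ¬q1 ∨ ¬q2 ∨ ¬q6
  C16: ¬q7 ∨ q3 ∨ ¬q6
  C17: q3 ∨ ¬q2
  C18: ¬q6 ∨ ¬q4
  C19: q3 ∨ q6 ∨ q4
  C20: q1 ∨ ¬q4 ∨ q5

False

Suppose q2 = True.
(q1) alone gives q1 = True.
(¬q6) alone gives q6 = False.
(¬q3) alone gives q3 = False.
Now (q3) is unsatisfied and unit — conflict.
So every satisfying assignment has q2 = False.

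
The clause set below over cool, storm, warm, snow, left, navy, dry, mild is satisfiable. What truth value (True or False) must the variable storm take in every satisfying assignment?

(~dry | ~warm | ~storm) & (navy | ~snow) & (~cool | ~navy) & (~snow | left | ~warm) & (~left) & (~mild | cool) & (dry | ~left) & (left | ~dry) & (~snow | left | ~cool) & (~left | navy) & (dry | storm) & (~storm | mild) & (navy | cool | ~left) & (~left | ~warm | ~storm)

Suppose storm = 0.
Unit clause (~left) forces left = 0.
Unit clause (~dry) forces dry = 0.
Now (dry) is unsatisfied and unit — conflict.
So every satisfying assignment has storm = True.

True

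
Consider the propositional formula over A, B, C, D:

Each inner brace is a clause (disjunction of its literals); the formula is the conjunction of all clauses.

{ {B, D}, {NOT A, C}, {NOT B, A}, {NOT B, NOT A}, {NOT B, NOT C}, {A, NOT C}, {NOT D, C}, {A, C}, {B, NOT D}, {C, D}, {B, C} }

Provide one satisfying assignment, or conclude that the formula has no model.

Branch on B: set B = true.
The clause (A) is unit, so A = true.
Now (NOT A) is unsatisfied and unit — conflict.
Undo B and try B = false.
The clause (D) is unit, so D = true.
Now (NOT D) is unsatisfied and unit — conflict.
Both values of B lead to a conflict.

UNSATISFIABLE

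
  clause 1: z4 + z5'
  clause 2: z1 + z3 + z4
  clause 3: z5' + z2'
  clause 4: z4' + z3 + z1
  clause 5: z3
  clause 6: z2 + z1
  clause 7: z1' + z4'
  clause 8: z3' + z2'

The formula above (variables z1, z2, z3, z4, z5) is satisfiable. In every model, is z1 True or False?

True

Suppose z1 = 0.
The clause (z3) is unit, so z3 = 1.
The clause (z2) is unit, so z2 = 1.
That conflicts with the unit clause (z2').
So every satisfying assignment has z1 = True.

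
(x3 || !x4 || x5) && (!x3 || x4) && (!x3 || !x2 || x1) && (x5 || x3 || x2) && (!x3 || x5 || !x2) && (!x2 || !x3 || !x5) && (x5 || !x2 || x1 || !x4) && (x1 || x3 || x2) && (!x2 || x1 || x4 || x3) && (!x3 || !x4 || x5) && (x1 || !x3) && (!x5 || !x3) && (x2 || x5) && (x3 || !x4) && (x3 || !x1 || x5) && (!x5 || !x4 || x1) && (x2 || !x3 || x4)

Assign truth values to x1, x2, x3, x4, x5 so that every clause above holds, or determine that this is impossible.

x1=true; x2=false; x3=false; x4=false; x5=true

Case x3 = false:
(!x4) alone gives x4 = false.
Case x5 = true:
Case x1 = true:
No clause remains; x2 is free.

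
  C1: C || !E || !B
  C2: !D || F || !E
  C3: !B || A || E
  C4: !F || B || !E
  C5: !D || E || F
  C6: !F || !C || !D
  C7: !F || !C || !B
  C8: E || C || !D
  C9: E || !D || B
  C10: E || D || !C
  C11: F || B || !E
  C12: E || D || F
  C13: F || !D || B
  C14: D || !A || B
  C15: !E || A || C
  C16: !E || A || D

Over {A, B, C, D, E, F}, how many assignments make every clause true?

3

There are 2^6 = 64 truth assignments over (A, B, C, D, E, F).
Split on D. With D = true, the clauses containing D are satisfied and !D drops from the rest; 0 of the 2^5 = 32 assignments to the other variables satisfy what remains.
With D = false, by the same count on the reduced clause set, 3 assignments work.
(One model: A=F, B=F, C=F, D=F, E=F, F=T.)
Total: 0 + 3 = 3.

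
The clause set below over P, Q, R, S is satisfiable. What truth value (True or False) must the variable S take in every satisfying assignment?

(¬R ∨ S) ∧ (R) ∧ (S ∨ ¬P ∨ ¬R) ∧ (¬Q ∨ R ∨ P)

True

Suppose S = False.
The clause (¬R) is unit, so R = False.
That conflicts with the unit clause (R).
So every satisfying assignment has S = True.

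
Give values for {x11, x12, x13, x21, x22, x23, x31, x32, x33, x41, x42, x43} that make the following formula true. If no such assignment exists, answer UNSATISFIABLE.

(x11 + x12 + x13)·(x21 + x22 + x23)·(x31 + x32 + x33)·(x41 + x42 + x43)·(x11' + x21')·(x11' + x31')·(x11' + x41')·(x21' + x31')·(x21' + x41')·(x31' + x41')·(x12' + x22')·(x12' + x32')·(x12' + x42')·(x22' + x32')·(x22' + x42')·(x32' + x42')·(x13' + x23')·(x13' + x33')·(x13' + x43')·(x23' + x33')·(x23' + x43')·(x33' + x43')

UNSATISFIABLE

Branch on x11: set x11 = 0.
Branch on x12: set x12 = 1.
(x22') alone gives x22 = 0.
(x32') alone gives x32 = 0.
(x42') alone gives x42 = 0.
Branch on x21: set x21 = 1.
(x31') alone gives x31 = 0.
(x33) alone gives x33 = 1.
(x41') alone gives x41 = 0.
(x43) alone gives x43 = 1.
But (x43') is also a unit clause — contradiction.
So x21 must be the other value — set x21 = 0.
(x23) alone gives x23 = 1.
(x13') alone gives x13 = 0.
(x33') alone gives x33 = 0.
(x31) alone gives x31 = 1.
(x41') alone gives x41 = 0.
(x43) alone gives x43 = 1.
But (x43') is also a unit clause — contradiction.
Neither x21 = 1 nor x21 = 0 works.
So x12 must be the other value — set x12 = 0.
(x13) alone gives x13 = 1.
(x23') alone gives x23 = 0.
(x33') alone gives x33 = 0.
(x43') alone gives x43 = 0.
Branch on x21: set x21 = 1.
(x31') alone gives x31 = 0.
(x32) alone gives x32 = 1.
(x41') alone gives x41 = 0.
(x42) alone gives x42 = 1.
But (x42') is also a unit clause — contradiction.
So x21 must be the other value — set x21 = 0.
(x22) alone gives x22 = 1.
(x32') alone gives x32 = 0.
(x31) alone gives x31 = 1.
(x41') alone gives x41 = 0.
(x42) alone gives x42 = 1.
But (x42') is also a unit clause — contradiction.
Neither x21 = 1 nor x21 = 0 works.
Neither x12 = 1 nor x12 = 0 works.
So x11 must be the other value — set x11 = 1.
(x21') alone gives x21 = 0.
(x31') alone gives x31 = 0.
(x41') alone gives x41 = 0.
Branch on x22: set x22 = 1.
(x12') alone gives x12 = 0.
(x32') alone gives x32 = 0.
(x33) alone gives x33 = 1.
(x42') alone gives x42 = 0.
(x43) alone gives x43 = 1.
But (x43') is also a unit clause — contradiction.
So x22 must be the other value — set x22 = 0.
(x23) alone gives x23 = 1.
(x13') alone gives x13 = 0.
(x33') alone gives x33 = 0.
(x32) alone gives x32 = 1.
(x12') alone gives x12 = 0.
(x42') alone gives x42 = 0.
(x43) alone gives x43 = 1.
But (x43') is also a unit clause — contradiction.
Neither x22 = 1 nor x22 = 0 works.
Neither x11 = 1 nor x11 = 0 works.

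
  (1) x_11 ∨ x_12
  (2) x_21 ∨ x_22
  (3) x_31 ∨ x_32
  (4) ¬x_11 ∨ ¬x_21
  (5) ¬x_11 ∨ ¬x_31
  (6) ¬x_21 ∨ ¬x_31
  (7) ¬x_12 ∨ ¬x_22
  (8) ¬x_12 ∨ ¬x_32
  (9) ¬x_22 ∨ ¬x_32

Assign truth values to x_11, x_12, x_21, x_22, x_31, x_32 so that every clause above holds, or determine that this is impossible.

Suppose x_11 = True.
Unit clause (¬x_21) forces x_21 = False.
Unit clause (x_22) forces x_22 = True.
Unit clause (¬x_31) forces x_31 = False.
Unit clause (x_32) forces x_32 = True.
That conflicts with the unit clause (¬x_32).
Backtrack on x_11: now try x_11 = False.
Unit clause (x_12) forces x_12 = True.
Unit clause (¬x_22) forces x_22 = False.
Unit clause (x_21) forces x_21 = True.
Unit clause (¬x_31) forces x_31 = False.
Unit clause (x_32) forces x_32 = True.
That conflicts with the unit clause (¬x_32).
Neither x_11 = True nor x_11 = False works.

UNSATISFIABLE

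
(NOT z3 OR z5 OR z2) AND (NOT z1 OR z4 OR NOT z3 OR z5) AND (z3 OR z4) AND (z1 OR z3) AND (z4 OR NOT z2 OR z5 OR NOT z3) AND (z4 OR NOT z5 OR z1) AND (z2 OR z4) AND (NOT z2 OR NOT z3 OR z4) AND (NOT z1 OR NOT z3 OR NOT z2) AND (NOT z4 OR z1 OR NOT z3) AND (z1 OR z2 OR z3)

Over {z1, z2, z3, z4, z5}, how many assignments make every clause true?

5

There are 2^5 = 32 truth assignments over (z1, z2, z3, z4, z5).
Split on z1. With z1 = true, the clauses containing z1 are satisfied and NOT z1 drops from the rest; 5 of the 2^4 = 16 assignments to the other variables satisfy what remains.
With z1 = false, by the same count on the reduced clause set, 0 assignments work.
(One model: z1=T, z2=F, z3=F, z4=T, z5=F.)
Total: 5 + 0 = 5.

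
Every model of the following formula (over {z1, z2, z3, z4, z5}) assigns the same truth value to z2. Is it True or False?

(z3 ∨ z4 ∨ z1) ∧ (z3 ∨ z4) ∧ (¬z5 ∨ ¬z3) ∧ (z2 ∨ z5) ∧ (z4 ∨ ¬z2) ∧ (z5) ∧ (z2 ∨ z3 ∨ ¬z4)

True

Suppose z2 = False.
The clause (z5) is unit, so z5 = True.
The clause (¬z3) is unit, so z3 = False.
The clause (z4) is unit, so z4 = True.
That conflicts with the unit clause (¬z4).
So every satisfying assignment has z2 = True.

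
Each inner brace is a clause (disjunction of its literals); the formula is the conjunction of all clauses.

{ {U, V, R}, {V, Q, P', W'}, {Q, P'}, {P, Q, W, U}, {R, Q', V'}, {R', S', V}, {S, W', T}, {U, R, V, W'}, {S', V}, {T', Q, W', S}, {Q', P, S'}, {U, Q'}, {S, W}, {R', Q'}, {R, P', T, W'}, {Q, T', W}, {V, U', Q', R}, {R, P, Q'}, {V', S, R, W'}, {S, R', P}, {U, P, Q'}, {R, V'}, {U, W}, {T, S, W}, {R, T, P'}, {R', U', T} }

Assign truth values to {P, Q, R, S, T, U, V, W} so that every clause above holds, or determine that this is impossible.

P: 0,  Q: 0,  R: 1,  S: 1,  T: 1,  U: 0,  V: 1,  W: 1

Case Q = 0:
From the singleton clause (P'), P = 0.
Case W = 1:
Case S = 1:
From the singleton clause (V), V = 1.
From the singleton clause (R), R = 1.
Case U = 0:
Every clause is now satisfied; T is unconstrained.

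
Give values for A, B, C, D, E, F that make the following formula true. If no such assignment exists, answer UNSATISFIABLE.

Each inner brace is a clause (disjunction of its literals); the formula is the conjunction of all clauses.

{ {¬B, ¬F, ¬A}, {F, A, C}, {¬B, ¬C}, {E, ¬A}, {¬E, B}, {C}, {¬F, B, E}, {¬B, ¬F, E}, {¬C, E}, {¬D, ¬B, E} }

UNSATISFIABLE

(C) alone gives C = True.
(¬B) alone gives B = False.
(¬E) alone gives E = False.
That conflicts with the unit clause (E).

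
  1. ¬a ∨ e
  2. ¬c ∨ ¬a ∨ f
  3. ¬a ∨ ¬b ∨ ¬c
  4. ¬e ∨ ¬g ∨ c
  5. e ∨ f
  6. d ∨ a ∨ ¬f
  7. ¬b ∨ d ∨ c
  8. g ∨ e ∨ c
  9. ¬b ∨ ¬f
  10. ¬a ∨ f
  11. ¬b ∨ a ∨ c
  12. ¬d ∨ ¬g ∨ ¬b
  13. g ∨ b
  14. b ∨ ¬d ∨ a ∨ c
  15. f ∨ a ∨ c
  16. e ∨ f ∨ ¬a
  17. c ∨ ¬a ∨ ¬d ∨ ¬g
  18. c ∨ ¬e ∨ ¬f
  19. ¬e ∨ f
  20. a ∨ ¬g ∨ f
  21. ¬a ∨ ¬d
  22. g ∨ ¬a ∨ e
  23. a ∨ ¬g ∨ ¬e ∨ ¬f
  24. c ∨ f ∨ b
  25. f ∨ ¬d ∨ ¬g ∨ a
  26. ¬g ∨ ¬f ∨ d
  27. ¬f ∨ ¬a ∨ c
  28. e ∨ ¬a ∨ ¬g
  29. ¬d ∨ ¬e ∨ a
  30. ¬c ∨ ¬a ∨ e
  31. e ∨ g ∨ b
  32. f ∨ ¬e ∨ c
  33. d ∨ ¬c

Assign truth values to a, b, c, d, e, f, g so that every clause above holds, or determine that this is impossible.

a: False; b: False; c: True; d: True; e: False; f: True; g: True

Suppose a = False.
Suppose e = False.
From the singleton clause (f), f = True.
From the singleton clause (d), d = True.
From the singleton clause (¬b), b = False.
From the singleton clause (g), g = True.
From the singleton clause (c), c = True.
This assignment satisfies each clause.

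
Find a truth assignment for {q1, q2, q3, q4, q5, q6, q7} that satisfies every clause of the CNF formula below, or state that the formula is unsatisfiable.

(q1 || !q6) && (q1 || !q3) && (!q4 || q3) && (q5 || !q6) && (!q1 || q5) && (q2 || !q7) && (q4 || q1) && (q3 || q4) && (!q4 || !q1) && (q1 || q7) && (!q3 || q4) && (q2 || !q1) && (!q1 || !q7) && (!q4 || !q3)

Case q1 = true:
Unit clause (q5) forces q5 = true.
Unit clause (!q4) forces q4 = false.
Unit clause (q3) forces q3 = true.
That conflicts with the unit clause (!q3).
So q1 must be the other value — set q1 = false.
Unit clause (!q6) forces q6 = false.
Unit clause (!q3) forces q3 = false.
Unit clause (!q4) forces q4 = false.
That conflicts with the unit clause (q4).
Both values of q1 lead to a conflict.

UNSATISFIABLE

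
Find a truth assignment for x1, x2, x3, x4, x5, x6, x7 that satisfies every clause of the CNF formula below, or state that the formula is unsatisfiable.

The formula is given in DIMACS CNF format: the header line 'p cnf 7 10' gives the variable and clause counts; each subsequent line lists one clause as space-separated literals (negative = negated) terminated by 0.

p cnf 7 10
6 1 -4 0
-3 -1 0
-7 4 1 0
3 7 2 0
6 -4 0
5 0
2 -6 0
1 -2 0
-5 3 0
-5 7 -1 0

x1: False; x2: False; x3: True; x4: False; x5: True; x6: False; x7: False

Unit clause (x5) forces x5 = True.
Unit clause (x3) forces x3 = True.
Unit clause (¬x1) forces x1 = False.
Unit clause (¬x2) forces x2 = False.
Unit clause (¬x6) forces x6 = False.
Unit clause (¬x4) forces x4 = False.
Unit clause (¬x7) forces x7 = False.
All clauses are satisfied.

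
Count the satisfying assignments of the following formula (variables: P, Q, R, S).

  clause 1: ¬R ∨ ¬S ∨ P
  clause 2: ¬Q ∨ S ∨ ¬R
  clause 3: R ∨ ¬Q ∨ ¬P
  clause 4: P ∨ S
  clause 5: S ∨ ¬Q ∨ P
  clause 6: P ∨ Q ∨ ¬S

There are 2^4 = 16 truth assignments over (P, Q, R, S).
Check each against the 6 clauses (columns in the order P, Q, R, S):
  F F F F  ✗ fails (P ∨ S)
  F F F T  ✗ fails (P ∨ Q ∨ ¬S)
  F F T F  ✗ fails (P ∨ S)
  F F T T  ✗ fails (¬R ∨ ¬S ∨ P)
  F T F F  ✗ fails (P ∨ S)
  F T F T  ✓ satisfies all
  F T T F  ✗ fails (¬Q ∨ S ∨ ¬R)
  F T T T  ✗ fails (¬R ∨ ¬S ∨ P)
  T F F F  ✓ satisfies all
  T F F T  ✓ satisfies all
  T F T F  ✓ satisfies all
  T F T T  ✓ satisfies all
  T T F F  ✗ fails (R ∨ ¬Q ∨ ¬P)
  T T F T  ✗ fails (R ∨ ¬Q ∨ ¬P)
  T T T F  ✗ fails (¬Q ∨ S ∨ ¬R)
  T T T T  ✓ satisfies all
6 of the 16 rows are models.

6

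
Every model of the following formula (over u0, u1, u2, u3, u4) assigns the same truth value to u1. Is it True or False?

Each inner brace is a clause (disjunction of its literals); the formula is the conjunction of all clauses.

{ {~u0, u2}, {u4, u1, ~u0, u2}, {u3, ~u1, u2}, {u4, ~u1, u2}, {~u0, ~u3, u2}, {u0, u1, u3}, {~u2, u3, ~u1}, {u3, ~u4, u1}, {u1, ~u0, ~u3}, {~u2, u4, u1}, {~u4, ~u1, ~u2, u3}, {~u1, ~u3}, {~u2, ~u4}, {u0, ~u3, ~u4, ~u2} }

False

Suppose u1 = 1.
(~u3) alone gives u3 = 0.
(u2) alone gives u2 = 1.
That conflicts with the unit clause (~u2).
So every satisfying assignment has u1 = False.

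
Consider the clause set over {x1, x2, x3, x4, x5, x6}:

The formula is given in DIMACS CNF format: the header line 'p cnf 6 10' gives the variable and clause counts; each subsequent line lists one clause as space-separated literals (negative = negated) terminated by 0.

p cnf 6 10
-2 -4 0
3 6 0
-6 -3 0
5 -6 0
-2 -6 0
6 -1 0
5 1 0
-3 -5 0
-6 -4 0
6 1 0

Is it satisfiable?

Satisfiable

Case x2 = False:
Case x3 = False:
From the singleton clause (x6), x6 = True.
From the singleton clause (x5), x5 = True.
From the singleton clause (¬x4), x4 = False.
All clauses hold; x1 can take either value.
A satisfying assignment: x1=False, x2=False, x3=False, x4=False, x5=True, x6=True.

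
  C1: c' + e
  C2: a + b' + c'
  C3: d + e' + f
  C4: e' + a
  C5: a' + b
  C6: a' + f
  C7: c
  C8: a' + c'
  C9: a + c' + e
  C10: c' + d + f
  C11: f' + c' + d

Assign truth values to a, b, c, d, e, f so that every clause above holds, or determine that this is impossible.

From the singleton clause (c), c = 1.
From the singleton clause (e), e = 1.
From the singleton clause (a), a = 1.
But (a') is also a unit clause — contradiction.

UNSATISFIABLE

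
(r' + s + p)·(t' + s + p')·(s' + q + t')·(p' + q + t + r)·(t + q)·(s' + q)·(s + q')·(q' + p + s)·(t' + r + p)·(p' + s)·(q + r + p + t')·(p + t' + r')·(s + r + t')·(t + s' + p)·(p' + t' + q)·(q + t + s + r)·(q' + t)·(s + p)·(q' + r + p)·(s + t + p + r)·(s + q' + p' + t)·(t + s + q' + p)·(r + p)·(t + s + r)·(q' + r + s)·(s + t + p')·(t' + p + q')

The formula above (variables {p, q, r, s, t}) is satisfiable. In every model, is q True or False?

Suppose q = 0.
(t) alone gives t = 1.
(s') alone gives s = 0.
(p') alone gives p = 0.
Now (p) is unsatisfied and unit — conflict.
So every satisfying assignment has q = True.

True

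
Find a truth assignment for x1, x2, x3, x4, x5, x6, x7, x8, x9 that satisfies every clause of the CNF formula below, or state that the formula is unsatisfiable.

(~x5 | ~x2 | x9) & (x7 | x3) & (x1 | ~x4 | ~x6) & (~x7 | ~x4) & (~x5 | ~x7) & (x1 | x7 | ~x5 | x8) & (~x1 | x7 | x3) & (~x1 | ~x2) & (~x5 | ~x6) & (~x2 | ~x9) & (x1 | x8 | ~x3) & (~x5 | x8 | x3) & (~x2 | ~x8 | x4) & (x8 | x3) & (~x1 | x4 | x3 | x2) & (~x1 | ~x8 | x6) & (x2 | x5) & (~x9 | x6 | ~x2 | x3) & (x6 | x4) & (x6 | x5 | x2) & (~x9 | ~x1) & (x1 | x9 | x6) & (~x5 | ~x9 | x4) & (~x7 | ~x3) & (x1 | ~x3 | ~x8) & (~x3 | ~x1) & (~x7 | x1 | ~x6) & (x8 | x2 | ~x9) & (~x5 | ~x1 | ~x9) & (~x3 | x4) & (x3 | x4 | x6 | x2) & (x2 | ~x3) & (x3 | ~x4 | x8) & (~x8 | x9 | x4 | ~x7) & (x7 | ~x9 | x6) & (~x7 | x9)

UNSATISFIABLE

Branch on x7: set x7 = 1.
Unit clause (~x4) forces x4 = 0.
Unit clause (~x5) forces x5 = 0.
Unit clause (x2) forces x2 = 1.
Unit clause (~x1) forces x1 = 0.
Unit clause (~x9) forces x9 = 0.
But (x9) is also a unit clause — contradiction.
Backtrack on x7: now try x7 = 0.
Unit clause (x3) forces x3 = 1.
Unit clause (~x1) forces x1 = 0.
Unit clause (x8) forces x8 = 1.
But (~x8) is also a unit clause — contradiction.
Both values of x7 lead to a conflict.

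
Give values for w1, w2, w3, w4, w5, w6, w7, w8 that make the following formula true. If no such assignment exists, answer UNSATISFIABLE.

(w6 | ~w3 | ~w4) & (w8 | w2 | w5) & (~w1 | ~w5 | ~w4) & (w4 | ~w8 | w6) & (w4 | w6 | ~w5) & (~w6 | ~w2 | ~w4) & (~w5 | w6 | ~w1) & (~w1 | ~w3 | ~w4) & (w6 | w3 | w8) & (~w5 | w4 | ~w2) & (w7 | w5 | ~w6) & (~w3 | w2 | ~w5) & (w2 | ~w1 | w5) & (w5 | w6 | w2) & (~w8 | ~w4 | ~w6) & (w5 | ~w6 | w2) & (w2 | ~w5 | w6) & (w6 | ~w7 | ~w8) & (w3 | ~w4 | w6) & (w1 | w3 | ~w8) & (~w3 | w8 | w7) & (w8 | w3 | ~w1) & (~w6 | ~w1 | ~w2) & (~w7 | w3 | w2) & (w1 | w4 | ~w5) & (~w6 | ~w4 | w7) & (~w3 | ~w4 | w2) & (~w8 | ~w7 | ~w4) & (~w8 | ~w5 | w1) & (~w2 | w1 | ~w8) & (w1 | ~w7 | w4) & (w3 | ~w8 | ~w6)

w1 ↦ 1; w2 ↦ 1; w3 ↦ 1; w4 ↦ 0; w5 ↦ 0; w6 ↦ 0; w7 ↦ 1; w8 ↦ 0

Case w6 = 0:
Case w3 = 1:
(~w4) alone gives w4 = 0.
(~w8) alone gives w8 = 0.
(~w5) alone gives w5 = 0.
(w2) alone gives w2 = 1.
(w7) alone gives w7 = 1.
(w1) alone gives w1 = 1.
This assignment satisfies each clause.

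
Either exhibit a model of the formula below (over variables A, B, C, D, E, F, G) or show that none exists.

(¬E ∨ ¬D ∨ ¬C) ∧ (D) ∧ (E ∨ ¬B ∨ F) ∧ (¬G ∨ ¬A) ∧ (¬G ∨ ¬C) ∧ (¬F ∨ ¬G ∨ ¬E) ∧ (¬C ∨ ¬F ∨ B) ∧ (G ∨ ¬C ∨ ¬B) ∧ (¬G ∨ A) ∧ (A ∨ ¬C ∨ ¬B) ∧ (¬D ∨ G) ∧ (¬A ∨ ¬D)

The clause (D) is unit, so D = True.
The clause (G) is unit, so G = True.
The clause (¬A) is unit, so A = False.
Now (A) is unsatisfied and unit — conflict.

UNSATISFIABLE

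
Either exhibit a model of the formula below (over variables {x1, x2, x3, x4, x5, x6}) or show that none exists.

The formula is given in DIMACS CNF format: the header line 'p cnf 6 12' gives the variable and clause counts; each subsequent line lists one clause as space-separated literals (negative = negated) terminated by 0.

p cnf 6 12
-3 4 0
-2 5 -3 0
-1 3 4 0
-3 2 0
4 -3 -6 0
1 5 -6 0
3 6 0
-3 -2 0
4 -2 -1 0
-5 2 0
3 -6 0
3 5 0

UNSATISFIABLE

Case x3 = False:
Unit clause (x6) forces x6 = True.
Now (¬x6) is unsatisfied and unit — conflict.
Backtrack on x3: now try x3 = True.
Unit clause (x4) forces x4 = True.
Unit clause (x2) forces x2 = True.
Now (¬x2) is unsatisfied and unit — conflict.
Both values of x3 lead to a conflict.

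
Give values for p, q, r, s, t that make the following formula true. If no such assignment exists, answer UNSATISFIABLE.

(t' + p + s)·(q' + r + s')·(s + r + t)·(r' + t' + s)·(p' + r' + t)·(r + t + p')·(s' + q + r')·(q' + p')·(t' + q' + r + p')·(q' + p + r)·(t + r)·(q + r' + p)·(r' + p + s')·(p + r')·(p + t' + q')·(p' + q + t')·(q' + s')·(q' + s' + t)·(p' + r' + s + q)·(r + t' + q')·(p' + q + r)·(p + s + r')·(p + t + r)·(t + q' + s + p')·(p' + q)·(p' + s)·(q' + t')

Branch on q: set q = 0.
Unit clause (p') forces p = 0.
Unit clause (r') forces r = 0.
Unit clause (t) forces t = 1.
Unit clause (s) forces s = 1.
Every clause now holds.

p: 0; q: 0; r: 0; s: 1; t: 1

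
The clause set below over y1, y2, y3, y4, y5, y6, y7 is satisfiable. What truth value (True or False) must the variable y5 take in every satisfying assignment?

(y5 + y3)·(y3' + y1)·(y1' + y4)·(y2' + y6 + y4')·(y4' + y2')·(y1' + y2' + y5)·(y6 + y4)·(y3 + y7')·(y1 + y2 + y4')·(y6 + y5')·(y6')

Suppose y5 = 1.
(y6) alone gives y6 = 1.
Now (y6') is unsatisfied and unit — conflict.
So every satisfying assignment has y5 = False.

False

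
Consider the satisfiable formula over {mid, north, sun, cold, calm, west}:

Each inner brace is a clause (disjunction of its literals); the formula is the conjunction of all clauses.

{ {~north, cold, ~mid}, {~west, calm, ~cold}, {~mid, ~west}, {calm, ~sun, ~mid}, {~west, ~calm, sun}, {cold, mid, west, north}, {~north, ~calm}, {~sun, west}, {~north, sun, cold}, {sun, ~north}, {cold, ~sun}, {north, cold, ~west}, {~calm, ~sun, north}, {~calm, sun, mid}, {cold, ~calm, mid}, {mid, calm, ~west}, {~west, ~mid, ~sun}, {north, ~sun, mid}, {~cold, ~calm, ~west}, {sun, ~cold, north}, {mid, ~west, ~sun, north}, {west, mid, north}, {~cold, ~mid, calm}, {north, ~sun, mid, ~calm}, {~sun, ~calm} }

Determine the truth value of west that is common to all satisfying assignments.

False

Suppose west = 1.
From the singleton clause (~mid), mid = 0.
From the singleton clause (calm), calm = 1.
From the singleton clause (sun), sun = 1.
Now (~sun) is unsatisfied and unit — conflict.
So every satisfying assignment has west = False.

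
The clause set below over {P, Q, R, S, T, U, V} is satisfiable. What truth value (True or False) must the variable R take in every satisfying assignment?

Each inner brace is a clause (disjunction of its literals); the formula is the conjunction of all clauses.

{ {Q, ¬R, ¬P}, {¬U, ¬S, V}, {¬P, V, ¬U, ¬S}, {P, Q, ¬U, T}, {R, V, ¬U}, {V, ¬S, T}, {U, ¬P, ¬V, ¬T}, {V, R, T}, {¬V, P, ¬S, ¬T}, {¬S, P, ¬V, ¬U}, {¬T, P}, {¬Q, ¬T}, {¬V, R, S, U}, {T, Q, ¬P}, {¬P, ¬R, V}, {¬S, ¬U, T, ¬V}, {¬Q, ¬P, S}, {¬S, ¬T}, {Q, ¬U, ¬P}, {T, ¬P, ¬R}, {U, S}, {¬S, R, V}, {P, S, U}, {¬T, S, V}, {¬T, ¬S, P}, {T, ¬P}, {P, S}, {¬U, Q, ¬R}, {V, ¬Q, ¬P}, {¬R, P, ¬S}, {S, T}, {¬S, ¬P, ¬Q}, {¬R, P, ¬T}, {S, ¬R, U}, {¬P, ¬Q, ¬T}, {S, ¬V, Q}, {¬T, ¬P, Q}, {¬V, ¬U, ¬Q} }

Suppose R = True.
Suppose Q = True.
Unit clause (¬T) forces T = False.
Unit clause (¬P) forces P = False.
Unit clause (S) forces S = True.
Now (¬S) is unsatisfied and unit — conflict.
Backtrack on Q: now try Q = False.
Unit clause (¬P) forces P = False.
Unit clause (¬T) forces T = False.
Unit clause (¬U) forces U = False.
Unit clause (S) forces S = True.
Now (¬S) is unsatisfied and unit — conflict.
Both values of Q lead to a conflict.
So every satisfying assignment has R = False.

False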